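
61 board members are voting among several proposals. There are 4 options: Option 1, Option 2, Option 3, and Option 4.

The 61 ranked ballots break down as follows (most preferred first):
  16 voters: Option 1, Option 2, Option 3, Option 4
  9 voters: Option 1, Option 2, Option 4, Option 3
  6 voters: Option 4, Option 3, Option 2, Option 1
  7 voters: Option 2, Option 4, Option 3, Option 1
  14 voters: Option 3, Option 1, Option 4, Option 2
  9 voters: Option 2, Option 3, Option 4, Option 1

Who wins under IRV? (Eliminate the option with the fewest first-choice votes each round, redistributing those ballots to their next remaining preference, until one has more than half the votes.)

Option 3

Round 1: Option 1 25, Option 2 16, Option 3 14, Option 4 6. Option 4 eliminated.
Round 2: Option 1 25, Option 2 16, Option 3 20. Option 2 eliminated.
Round 3: Option 1 25, Option 3 36. Option 3 has a majority (≥31).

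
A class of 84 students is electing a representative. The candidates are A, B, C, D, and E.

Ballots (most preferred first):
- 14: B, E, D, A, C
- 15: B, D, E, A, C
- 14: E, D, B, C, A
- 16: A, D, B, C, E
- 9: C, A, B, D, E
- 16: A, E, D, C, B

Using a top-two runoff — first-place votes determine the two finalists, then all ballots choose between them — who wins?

Round 1 first-place votes: A 32, B 29, C 9, D 0, E 14. A and B advance.
Runoff: A is ranked above B on 41 ballots, B above A on 43.

B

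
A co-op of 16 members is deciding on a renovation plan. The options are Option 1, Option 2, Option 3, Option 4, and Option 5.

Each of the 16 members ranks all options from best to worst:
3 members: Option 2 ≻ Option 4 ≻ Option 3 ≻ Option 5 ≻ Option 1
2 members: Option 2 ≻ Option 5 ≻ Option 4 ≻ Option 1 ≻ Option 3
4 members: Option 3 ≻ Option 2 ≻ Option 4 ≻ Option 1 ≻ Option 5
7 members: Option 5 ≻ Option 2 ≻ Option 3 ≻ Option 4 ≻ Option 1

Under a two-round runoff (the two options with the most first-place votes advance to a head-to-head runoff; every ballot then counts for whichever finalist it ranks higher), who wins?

Round 1 first-place votes: Option 1 0, Option 2 5, Option 3 4, Option 4 0, Option 5 7. Option 5 and Option 2 advance.
Runoff: Option 5 is ranked above Option 2 on 7 ballots, Option 2 above Option 5 on 9.

Option 2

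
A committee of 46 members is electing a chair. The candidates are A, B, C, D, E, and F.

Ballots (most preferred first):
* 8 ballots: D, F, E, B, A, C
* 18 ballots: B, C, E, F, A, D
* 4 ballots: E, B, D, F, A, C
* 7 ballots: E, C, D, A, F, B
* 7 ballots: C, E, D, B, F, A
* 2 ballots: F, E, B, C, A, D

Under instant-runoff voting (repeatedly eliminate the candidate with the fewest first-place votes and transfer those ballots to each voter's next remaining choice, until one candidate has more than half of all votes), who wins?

E

Round 1: A 0, B 18, C 7, D 8, E 11, F 2. A eliminated.
Round 2: B 18, C 7, D 8, E 11, F 2. F eliminated.
Round 3: B 18, C 7, D 8, E 13. C eliminated.
Round 4: B 18, D 8, E 20. D eliminated.
Round 5: B 18, E 28. E has a majority (≥24).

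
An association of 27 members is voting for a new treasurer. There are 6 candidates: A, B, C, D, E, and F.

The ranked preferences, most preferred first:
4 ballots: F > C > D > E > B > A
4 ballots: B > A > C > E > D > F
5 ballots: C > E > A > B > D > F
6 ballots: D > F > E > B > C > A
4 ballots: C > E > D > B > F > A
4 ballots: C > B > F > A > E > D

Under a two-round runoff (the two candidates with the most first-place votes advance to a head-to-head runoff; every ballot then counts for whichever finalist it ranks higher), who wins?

Round 1 first-place votes: A 0, B 4, C 13, D 6, E 0, F 4. C and D advance.
Runoff: C is ranked above D on 21 ballots, D above C on 6.

C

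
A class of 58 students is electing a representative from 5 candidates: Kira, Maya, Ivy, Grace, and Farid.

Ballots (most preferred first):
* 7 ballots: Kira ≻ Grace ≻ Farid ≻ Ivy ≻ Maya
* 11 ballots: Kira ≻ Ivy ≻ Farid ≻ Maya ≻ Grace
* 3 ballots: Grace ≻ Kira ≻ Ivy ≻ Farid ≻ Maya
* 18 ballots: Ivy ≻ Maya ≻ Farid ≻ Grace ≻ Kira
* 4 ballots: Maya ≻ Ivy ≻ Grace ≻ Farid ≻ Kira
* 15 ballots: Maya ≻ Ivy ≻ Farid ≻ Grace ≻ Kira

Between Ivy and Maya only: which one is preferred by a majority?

Ivy is ranked above Maya on 39 ballots; Maya above Ivy on 19.

Ivy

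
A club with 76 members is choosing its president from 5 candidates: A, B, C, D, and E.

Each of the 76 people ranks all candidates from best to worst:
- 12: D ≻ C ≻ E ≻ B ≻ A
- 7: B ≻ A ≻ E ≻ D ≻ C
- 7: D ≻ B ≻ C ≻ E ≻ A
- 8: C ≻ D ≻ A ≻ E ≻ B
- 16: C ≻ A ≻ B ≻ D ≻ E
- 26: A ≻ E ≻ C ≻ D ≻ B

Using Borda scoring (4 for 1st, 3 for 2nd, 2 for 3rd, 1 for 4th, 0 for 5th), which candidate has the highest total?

C

A: 12×0 + 7×3 + 7×0 + 8×2 + 16×3 + 26×4 = 189
B: 12×1 + 7×4 + 7×3 + 8×0 + 16×2 + 26×0 = 93
C: 12×3 + 7×0 + 7×2 + 8×4 + 16×4 + 26×2 = 198
D: 12×4 + 7×1 + 7×4 + 8×3 + 16×1 + 26×1 = 149
E: 12×2 + 7×2 + 7×1 + 8×1 + 16×0 + 26×3 = 131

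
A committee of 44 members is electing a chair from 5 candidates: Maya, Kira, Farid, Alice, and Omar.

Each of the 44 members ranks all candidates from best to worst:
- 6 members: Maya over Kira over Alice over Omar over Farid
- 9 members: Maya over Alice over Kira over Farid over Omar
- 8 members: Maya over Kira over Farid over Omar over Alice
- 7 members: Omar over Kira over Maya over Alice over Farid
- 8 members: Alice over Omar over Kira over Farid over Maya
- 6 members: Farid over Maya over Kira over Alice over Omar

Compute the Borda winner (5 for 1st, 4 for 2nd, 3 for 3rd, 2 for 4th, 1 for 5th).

Maya: 6×5 + 9×5 + 8×5 + 7×3 + 8×1 + 6×4 = 168
Kira: 6×4 + 9×3 + 8×4 + 7×4 + 8×3 + 6×3 = 153
Farid: 6×1 + 9×2 + 8×3 + 7×1 + 8×2 + 6×5 = 101
Alice: 6×3 + 9×4 + 8×1 + 7×2 + 8×5 + 6×2 = 128
Omar: 6×2 + 9×1 + 8×2 + 7×5 + 8×4 + 6×1 = 110

Maya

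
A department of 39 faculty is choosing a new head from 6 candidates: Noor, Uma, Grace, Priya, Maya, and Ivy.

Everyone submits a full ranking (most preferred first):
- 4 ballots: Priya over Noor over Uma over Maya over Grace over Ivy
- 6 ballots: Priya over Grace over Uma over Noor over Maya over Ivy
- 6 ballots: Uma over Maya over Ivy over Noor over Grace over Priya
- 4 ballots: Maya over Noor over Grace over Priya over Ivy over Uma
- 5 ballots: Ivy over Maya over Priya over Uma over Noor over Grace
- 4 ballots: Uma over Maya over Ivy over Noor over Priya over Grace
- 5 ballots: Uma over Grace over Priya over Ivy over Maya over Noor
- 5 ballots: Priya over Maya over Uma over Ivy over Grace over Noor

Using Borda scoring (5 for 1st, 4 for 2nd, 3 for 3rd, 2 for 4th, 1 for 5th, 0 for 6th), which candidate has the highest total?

Noor: 4×4 + 6×2 + 6×2 + 4×4 + 5×1 + 4×2 + 5×0 + 5×0 = 69
Uma: 4×3 + 6×3 + 6×5 + 4×0 + 5×2 + 4×5 + 5×5 + 5×3 = 130
Grace: 4×1 + 6×4 + 6×1 + 4×3 + 5×0 + 4×0 + 5×4 + 5×1 = 71
Priya: 4×5 + 6×5 + 6×0 + 4×2 + 5×3 + 4×1 + 5×3 + 5×5 = 117
Maya: 4×2 + 6×1 + 6×4 + 4×5 + 5×4 + 4×4 + 5×1 + 5×4 = 119
Ivy: 4×0 + 6×0 + 6×3 + 4×1 + 5×5 + 4×3 + 5×2 + 5×2 = 79

Uma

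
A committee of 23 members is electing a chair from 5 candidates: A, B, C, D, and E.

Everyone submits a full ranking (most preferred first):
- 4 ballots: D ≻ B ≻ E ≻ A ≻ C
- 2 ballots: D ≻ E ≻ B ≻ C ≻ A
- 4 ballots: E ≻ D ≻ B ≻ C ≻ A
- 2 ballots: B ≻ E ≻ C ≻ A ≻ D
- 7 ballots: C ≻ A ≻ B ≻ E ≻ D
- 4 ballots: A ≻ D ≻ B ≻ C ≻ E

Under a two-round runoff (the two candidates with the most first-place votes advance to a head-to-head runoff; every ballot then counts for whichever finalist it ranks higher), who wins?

D

Round 1 first-place votes: A 4, B 2, C 7, D 6, E 4. C and D advance.
Runoff: C is ranked above D on 9 ballots, D above C on 14.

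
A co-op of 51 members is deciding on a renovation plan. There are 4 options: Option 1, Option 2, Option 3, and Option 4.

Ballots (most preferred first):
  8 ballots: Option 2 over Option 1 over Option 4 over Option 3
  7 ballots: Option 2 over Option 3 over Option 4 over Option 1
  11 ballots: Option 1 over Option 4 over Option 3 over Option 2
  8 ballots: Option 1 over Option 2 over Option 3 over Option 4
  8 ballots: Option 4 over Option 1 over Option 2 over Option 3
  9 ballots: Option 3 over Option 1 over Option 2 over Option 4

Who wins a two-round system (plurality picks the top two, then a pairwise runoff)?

Option 1

Round 1 first-place votes: Option 1 19, Option 2 15, Option 3 9, Option 4 8. Option 1 and Option 2 advance.
Runoff: Option 1 is ranked above Option 2 on 36 ballots, Option 2 above Option 1 on 15.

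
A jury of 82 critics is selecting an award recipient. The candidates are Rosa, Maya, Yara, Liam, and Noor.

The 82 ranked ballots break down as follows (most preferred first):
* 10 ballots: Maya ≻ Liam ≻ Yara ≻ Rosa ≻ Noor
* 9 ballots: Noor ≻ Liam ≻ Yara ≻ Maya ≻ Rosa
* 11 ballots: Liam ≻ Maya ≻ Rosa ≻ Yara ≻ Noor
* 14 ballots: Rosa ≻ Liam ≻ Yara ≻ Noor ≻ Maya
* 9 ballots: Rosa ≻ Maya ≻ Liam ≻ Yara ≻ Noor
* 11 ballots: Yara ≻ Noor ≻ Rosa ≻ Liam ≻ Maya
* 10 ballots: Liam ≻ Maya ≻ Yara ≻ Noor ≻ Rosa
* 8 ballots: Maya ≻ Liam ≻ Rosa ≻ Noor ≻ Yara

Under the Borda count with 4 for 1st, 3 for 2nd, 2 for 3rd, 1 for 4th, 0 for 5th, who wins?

Rosa: 10×1 + 9×0 + 11×2 + 14×4 + 9×4 + 11×2 + 10×0 + 8×2 = 162
Maya: 10×4 + 9×1 + 11×3 + 14×0 + 9×3 + 11×0 + 10×3 + 8×4 = 171
Yara: 10×2 + 9×2 + 11×1 + 14×2 + 9×1 + 11×4 + 10×2 + 8×0 = 150
Liam: 10×3 + 9×3 + 11×4 + 14×3 + 9×2 + 11×1 + 10×4 + 8×3 = 236
Noor: 10×0 + 9×4 + 11×0 + 14×1 + 9×0 + 11×3 + 10×1 + 8×1 = 101

Liam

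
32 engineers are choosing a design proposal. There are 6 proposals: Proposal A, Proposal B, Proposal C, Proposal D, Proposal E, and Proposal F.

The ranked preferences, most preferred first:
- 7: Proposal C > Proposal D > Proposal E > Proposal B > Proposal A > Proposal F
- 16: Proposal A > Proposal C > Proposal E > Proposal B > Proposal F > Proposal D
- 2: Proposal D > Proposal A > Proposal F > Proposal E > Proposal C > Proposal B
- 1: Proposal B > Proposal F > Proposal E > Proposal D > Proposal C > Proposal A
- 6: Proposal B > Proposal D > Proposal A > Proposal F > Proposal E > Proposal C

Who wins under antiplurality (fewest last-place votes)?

Last-place votes: Proposal A 1, Proposal B 2, Proposal C 6, Proposal D 16, Proposal E 0, Proposal F 7.

Proposal E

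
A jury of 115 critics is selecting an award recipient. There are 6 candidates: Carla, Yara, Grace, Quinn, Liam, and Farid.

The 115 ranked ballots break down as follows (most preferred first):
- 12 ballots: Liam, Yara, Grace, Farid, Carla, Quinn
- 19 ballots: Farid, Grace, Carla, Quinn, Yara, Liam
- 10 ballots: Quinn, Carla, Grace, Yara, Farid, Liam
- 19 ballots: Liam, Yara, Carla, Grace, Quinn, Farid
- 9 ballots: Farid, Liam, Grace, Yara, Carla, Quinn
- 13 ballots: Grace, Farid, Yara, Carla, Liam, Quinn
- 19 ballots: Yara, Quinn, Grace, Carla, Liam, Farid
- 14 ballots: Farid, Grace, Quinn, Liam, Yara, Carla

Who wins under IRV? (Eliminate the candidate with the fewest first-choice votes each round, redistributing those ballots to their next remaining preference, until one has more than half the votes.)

Grace

Round 1: Carla 0, Yara 19, Grace 13, Quinn 10, Liam 31, Farid 42. Carla eliminated.
Round 2: Yara 19, Grace 13, Quinn 10, Liam 31, Farid 42. Quinn eliminated.
Round 3: Yara 19, Grace 23, Liam 31, Farid 42. Yara eliminated.
Round 4: Grace 42, Liam 31, Farid 42. Liam eliminated.
Round 5: Grace 73, Farid 42. Grace has a majority (≥58).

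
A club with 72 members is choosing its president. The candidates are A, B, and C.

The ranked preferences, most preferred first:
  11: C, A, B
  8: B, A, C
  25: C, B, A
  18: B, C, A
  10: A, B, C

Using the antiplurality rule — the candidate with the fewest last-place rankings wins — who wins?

Last-place votes: A 43, B 11, C 18.

B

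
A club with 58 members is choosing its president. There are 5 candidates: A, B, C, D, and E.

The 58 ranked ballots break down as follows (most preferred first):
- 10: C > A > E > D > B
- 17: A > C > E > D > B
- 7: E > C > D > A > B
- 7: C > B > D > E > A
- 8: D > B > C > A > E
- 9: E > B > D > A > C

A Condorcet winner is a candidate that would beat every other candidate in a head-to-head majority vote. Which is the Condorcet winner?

C vs A: 32–26
C vs B: 41–17
C vs D: 41–17
C vs E: 42–16
C beats every other candidate.

C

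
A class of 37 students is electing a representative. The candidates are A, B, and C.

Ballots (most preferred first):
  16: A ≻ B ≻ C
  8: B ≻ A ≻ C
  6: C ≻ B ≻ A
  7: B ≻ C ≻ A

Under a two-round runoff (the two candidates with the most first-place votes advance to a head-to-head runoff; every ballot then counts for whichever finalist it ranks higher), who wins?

Round 1 first-place votes: A 16, B 15, C 6. A and B advance.
Runoff: A is ranked above B on 16 ballots, B above A on 21.

B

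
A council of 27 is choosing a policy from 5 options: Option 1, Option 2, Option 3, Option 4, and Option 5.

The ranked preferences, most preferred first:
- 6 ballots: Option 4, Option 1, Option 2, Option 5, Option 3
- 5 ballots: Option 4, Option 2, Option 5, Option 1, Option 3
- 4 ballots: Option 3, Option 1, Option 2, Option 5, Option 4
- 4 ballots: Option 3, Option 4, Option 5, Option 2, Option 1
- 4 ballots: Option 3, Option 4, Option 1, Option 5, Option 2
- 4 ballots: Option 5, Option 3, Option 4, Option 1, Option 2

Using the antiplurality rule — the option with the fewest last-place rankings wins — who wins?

Last-place votes: Option 1 4, Option 2 8, Option 3 11, Option 4 4, Option 5 0.

Option 5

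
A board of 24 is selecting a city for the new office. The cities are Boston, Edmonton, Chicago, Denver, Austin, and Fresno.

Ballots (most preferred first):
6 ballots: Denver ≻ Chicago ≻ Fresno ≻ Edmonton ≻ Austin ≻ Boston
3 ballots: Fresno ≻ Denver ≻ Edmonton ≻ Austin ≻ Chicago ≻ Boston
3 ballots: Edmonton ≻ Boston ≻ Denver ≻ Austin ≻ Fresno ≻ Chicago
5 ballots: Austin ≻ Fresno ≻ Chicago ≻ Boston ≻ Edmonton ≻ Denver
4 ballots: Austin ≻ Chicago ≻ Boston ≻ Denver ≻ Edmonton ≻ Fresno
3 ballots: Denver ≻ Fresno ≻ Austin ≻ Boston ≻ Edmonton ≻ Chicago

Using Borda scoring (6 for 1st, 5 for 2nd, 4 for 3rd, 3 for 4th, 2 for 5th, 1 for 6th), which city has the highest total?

Boston: 6×1 + 3×1 + 3×5 + 5×3 + 4×4 + 3×3 = 64
Edmonton: 6×3 + 3×4 + 3×6 + 5×2 + 4×2 + 3×2 = 72
Chicago: 6×5 + 3×2 + 3×1 + 5×4 + 4×5 + 3×1 = 82
Denver: 6×6 + 3×5 + 3×4 + 5×1 + 4×3 + 3×6 = 98
Austin: 6×2 + 3×3 + 3×3 + 5×6 + 4×6 + 3×4 = 96
Fresno: 6×4 + 3×6 + 3×2 + 5×5 + 4×1 + 3×5 = 92

Denver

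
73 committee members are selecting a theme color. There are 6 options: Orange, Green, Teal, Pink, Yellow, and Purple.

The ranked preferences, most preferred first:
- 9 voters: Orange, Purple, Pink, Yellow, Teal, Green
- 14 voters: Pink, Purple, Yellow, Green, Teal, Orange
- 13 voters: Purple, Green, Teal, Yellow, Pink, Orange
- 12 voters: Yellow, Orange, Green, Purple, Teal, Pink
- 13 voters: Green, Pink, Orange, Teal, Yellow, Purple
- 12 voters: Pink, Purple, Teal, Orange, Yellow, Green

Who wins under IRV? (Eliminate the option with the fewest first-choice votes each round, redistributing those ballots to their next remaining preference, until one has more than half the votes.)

Green

Round 1: Orange 9, Green 13, Teal 0, Pink 26, Yellow 12, Purple 13. Teal eliminated.
Round 2: Orange 9, Green 13, Pink 26, Yellow 12, Purple 13. Orange eliminated.
Round 3: Green 13, Pink 26, Yellow 12, Purple 22. Yellow eliminated.
Round 4: Green 25, Pink 26, Purple 22. Purple eliminated.
Round 5: Green 38, Pink 35. Green has a majority (≥37).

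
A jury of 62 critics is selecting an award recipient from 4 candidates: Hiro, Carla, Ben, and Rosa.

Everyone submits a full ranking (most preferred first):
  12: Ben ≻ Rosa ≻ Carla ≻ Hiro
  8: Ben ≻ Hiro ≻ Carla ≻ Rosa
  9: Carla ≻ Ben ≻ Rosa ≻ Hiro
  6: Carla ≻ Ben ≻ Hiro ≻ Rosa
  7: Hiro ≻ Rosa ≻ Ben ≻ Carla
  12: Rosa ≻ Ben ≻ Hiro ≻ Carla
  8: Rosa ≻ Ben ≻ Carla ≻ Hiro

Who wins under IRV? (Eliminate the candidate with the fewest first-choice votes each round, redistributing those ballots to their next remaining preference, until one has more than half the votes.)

Ben

Round 1: Hiro 7, Carla 15, Ben 20, Rosa 20. Hiro eliminated.
Round 2: Carla 15, Ben 20, Rosa 27. Carla eliminated.
Round 3: Ben 35, Rosa 27. Ben has a majority (≥32).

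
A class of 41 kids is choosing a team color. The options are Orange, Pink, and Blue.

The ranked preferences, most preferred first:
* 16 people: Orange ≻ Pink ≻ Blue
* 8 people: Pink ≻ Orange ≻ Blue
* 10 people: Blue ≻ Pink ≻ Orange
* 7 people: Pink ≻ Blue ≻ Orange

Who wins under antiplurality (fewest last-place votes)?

Last-place votes: Orange 17, Pink 0, Blue 24.

Pink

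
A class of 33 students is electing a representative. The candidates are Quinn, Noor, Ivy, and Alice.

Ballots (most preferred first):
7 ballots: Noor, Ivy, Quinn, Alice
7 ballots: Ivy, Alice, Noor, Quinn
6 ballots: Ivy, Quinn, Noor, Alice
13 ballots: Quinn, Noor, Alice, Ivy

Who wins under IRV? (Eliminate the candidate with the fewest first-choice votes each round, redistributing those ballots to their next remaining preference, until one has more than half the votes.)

Round 1: Quinn 13, Noor 7, Ivy 13, Alice 0. Alice eliminated.
Round 2: Quinn 13, Noor 7, Ivy 13. Noor eliminated.
Round 3: Quinn 13, Ivy 20. Ivy has a majority (≥17).

Ivy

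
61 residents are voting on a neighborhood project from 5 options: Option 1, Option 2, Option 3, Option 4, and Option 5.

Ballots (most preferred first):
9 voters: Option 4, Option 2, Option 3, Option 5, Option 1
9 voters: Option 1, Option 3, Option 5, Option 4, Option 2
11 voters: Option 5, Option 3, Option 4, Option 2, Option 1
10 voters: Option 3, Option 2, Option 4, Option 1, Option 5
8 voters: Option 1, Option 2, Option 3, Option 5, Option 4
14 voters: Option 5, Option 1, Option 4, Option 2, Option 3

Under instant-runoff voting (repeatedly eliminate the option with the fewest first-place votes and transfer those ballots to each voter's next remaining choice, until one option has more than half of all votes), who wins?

Option 3

Round 1: Option 1 17, Option 2 0, Option 3 10, Option 4 9, Option 5 25. Option 2 eliminated.
Round 2: Option 1 17, Option 3 10, Option 4 9, Option 5 25. Option 4 eliminated.
Round 3: Option 1 17, Option 3 19, Option 5 25. Option 1 eliminated.
Round 4: Option 3 36, Option 5 25. Option 3 has a majority (≥31).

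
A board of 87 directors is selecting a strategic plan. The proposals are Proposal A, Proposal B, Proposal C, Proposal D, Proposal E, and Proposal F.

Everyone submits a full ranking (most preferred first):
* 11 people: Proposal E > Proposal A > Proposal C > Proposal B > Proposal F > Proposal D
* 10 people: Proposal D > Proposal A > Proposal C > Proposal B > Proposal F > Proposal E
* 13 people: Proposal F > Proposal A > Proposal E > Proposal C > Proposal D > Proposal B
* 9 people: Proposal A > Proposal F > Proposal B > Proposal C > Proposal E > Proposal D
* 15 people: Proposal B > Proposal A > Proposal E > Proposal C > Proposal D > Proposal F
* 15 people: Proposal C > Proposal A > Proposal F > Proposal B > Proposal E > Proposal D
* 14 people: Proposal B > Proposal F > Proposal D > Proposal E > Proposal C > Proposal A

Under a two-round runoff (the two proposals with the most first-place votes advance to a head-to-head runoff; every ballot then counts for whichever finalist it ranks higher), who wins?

Round 1 first-place votes: Proposal A 9, Proposal B 29, Proposal C 15, Proposal D 10, Proposal E 11, Proposal F 13. Proposal B and Proposal C advance.
Runoff: Proposal B is ranked above Proposal C on 38 ballots, Proposal C above Proposal B on 49.

Proposal C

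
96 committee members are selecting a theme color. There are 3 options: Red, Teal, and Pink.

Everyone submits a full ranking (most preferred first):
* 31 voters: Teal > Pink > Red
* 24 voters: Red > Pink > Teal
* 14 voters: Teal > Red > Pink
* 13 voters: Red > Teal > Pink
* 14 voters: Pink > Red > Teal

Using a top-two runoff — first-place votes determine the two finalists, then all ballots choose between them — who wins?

Red

Round 1 first-place votes: Red 37, Teal 45, Pink 14. Teal and Red advance.
Runoff: Teal is ranked above Red on 45 ballots, Red above Teal on 51.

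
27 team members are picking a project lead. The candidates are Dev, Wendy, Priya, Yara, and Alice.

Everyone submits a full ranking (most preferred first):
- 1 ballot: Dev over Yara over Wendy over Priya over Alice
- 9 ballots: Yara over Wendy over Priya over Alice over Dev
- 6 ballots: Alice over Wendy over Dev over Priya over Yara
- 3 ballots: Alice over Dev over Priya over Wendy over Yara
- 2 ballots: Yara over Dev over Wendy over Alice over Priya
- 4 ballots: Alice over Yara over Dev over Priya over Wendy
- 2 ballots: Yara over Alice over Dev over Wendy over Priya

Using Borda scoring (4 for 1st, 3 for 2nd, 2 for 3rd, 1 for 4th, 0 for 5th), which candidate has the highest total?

Alice

Dev: 1×4 + 9×0 + 6×2 + 3×3 + 2×3 + 4×2 + 2×2 = 43
Wendy: 1×2 + 9×3 + 6×3 + 3×1 + 2×2 + 4×0 + 2×1 = 56
Priya: 1×1 + 9×2 + 6×1 + 3×2 + 2×0 + 4×1 + 2×0 = 35
Yara: 1×3 + 9×4 + 6×0 + 3×0 + 2×4 + 4×3 + 2×4 = 67
Alice: 1×0 + 9×1 + 6×4 + 3×4 + 2×1 + 4×4 + 2×3 = 69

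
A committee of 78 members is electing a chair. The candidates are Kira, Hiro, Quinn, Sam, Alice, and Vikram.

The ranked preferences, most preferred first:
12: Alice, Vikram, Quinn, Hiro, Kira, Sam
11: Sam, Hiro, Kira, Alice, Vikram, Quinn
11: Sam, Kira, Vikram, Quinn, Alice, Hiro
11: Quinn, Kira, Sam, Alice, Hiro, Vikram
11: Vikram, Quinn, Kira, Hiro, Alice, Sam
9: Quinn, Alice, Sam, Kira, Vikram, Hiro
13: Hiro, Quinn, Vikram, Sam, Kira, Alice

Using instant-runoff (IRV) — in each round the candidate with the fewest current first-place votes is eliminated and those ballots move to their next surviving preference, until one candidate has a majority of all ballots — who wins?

Quinn

Round 1: Kira 0, Hiro 13, Quinn 20, Sam 22, Alice 12, Vikram 11. Kira eliminated.
Round 2: Hiro 13, Quinn 20, Sam 22, Alice 12, Vikram 11. Vikram eliminated.
Round 3: Hiro 13, Quinn 31, Sam 22, Alice 12. Alice eliminated.
Round 4: Hiro 13, Quinn 43, Sam 22. Quinn has a majority (≥40).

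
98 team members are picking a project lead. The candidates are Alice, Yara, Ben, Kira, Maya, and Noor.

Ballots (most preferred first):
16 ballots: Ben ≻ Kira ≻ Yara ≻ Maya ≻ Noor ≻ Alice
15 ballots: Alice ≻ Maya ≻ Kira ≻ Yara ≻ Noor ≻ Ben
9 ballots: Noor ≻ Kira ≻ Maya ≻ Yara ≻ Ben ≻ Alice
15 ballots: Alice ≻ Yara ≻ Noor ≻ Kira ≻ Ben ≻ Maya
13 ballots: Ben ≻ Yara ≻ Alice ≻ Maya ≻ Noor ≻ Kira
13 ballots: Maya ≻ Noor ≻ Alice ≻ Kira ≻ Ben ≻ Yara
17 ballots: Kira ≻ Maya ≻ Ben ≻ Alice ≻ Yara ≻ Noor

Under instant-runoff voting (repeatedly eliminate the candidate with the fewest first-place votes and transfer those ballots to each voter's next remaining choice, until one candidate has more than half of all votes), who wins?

Ben

Round 1: Alice 30, Yara 0, Ben 29, Kira 17, Maya 13, Noor 9. Yara eliminated.
Round 2: Alice 30, Ben 29, Kira 17, Maya 13, Noor 9. Noor eliminated.
Round 3: Alice 30, Ben 29, Kira 26, Maya 13. Maya eliminated.
Round 4: Alice 43, Ben 29, Kira 26. Kira eliminated.
Round 5: Alice 43, Ben 55. Ben has a majority (≥50).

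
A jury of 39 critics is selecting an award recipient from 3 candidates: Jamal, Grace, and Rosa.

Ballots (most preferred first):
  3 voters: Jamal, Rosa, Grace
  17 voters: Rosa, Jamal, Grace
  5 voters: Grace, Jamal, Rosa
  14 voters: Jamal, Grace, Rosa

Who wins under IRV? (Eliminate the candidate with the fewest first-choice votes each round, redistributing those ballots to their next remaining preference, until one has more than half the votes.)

Round 1: Jamal 17, Grace 5, Rosa 17. Grace eliminated.
Round 2: Jamal 22, Rosa 17. Jamal has a majority (≥20).

Jamal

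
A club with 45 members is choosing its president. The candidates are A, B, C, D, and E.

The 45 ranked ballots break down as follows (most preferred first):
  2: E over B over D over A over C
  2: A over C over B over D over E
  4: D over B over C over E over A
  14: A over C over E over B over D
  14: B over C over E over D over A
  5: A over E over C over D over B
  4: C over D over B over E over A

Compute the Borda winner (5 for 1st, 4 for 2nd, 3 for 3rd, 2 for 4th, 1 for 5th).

C

A: 2×2 + 2×5 + 4×1 + 14×5 + 14×1 + 5×5 + 4×1 = 131
B: 2×4 + 2×3 + 4×4 + 14×2 + 14×5 + 5×1 + 4×3 = 145
C: 2×1 + 2×4 + 4×3 + 14×4 + 14×4 + 5×3 + 4×5 = 169
D: 2×3 + 2×2 + 4×5 + 14×1 + 14×2 + 5×2 + 4×4 = 98
E: 2×5 + 2×1 + 4×2 + 14×3 + 14×3 + 5×4 + 4×2 = 132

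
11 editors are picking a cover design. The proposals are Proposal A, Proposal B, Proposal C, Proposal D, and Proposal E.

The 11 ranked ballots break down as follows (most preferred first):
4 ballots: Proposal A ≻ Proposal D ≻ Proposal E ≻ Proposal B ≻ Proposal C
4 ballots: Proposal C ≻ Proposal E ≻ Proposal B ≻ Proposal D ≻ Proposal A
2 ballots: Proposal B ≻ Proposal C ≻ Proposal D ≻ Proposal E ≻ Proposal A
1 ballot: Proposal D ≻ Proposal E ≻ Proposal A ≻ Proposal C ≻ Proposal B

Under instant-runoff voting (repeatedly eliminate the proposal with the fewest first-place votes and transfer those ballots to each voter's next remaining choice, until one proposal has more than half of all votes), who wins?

Round 1: Proposal A 4, Proposal B 2, Proposal C 4, Proposal D 1, Proposal E 0. Proposal E eliminated.
Round 2: Proposal A 4, Proposal B 2, Proposal C 4, Proposal D 1. Proposal D eliminated.
Round 3: Proposal A 5, Proposal B 2, Proposal C 4. Proposal B eliminated.
Round 4: Proposal A 5, Proposal C 6. Proposal C has a majority (≥6).

Proposal C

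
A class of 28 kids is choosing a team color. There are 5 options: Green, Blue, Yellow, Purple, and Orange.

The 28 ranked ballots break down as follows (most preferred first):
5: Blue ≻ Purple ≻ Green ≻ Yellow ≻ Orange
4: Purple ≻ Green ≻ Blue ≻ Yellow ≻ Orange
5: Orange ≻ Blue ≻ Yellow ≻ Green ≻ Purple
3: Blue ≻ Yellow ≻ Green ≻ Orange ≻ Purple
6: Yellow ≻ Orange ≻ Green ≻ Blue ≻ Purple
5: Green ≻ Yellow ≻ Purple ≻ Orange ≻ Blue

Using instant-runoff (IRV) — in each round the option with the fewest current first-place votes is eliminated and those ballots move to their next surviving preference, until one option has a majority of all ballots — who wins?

Green

Round 1: Green 5, Blue 8, Yellow 6, Purple 4, Orange 5. Purple eliminated.
Round 2: Green 9, Blue 8, Yellow 6, Orange 5. Orange eliminated.
Round 3: Green 9, Blue 13, Yellow 6. Yellow eliminated.
Round 4: Green 15, Blue 13. Green has a majority (≥15).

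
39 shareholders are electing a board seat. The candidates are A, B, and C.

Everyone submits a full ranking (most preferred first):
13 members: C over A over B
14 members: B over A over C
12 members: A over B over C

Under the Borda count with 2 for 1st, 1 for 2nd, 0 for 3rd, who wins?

A

A: 13×1 + 14×1 + 12×2 = 51
B: 13×0 + 14×2 + 12×1 = 40
C: 13×2 + 14×0 + 12×0 = 26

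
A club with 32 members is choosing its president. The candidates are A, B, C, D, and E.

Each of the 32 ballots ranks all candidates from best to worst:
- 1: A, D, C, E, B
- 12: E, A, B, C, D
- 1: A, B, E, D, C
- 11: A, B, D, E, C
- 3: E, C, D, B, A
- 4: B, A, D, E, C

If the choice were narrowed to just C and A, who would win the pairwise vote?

C is ranked above A on 3 ballots; A above C on 29.

A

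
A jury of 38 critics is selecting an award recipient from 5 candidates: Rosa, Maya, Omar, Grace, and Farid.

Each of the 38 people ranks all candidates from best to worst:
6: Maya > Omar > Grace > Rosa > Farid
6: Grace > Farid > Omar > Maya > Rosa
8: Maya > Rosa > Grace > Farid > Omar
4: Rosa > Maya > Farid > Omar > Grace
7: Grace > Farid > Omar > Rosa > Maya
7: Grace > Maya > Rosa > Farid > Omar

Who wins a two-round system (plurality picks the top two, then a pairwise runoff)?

Grace

Round 1 first-place votes: Rosa 4, Maya 14, Omar 0, Grace 20, Farid 0. Grace and Maya advance.
Runoff: Grace is ranked above Maya on 20 ballots, Maya above Grace on 18.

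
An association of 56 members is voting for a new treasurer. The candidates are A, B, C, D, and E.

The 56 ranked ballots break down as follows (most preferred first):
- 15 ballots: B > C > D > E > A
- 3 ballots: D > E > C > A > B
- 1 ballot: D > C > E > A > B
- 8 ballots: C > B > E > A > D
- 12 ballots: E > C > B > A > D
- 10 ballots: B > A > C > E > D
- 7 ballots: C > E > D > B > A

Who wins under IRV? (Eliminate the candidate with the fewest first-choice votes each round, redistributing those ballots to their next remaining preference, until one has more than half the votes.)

Round 1: A 0, B 25, C 15, D 4, E 12. A eliminated.
Round 2: B 25, C 15, D 4, E 12. D eliminated.
Round 3: B 25, C 16, E 15. E eliminated.
Round 4: B 25, C 31. C has a majority (≥29).

C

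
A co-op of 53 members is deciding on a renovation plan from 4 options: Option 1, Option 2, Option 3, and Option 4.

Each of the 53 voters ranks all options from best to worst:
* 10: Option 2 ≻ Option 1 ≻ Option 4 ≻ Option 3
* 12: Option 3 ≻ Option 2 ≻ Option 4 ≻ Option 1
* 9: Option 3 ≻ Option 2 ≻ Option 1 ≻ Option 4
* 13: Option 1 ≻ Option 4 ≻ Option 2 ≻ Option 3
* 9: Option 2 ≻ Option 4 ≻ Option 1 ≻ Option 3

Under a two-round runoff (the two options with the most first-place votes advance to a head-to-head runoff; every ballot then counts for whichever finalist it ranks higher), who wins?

Option 2

Round 1 first-place votes: Option 1 13, Option 2 19, Option 3 21, Option 4 0. Option 3 and Option 2 advance.
Runoff: Option 3 is ranked above Option 2 on 21 ballots, Option 2 above Option 3 on 32.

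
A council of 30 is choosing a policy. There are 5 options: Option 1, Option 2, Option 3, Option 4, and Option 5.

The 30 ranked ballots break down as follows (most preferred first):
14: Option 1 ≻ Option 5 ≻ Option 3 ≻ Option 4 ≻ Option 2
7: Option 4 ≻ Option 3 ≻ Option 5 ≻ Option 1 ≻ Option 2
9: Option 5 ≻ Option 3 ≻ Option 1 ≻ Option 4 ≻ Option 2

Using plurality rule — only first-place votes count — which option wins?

First-place votes: Option 1 14, Option 2 0, Option 3 0, Option 4 7, Option 5 9.

Option 1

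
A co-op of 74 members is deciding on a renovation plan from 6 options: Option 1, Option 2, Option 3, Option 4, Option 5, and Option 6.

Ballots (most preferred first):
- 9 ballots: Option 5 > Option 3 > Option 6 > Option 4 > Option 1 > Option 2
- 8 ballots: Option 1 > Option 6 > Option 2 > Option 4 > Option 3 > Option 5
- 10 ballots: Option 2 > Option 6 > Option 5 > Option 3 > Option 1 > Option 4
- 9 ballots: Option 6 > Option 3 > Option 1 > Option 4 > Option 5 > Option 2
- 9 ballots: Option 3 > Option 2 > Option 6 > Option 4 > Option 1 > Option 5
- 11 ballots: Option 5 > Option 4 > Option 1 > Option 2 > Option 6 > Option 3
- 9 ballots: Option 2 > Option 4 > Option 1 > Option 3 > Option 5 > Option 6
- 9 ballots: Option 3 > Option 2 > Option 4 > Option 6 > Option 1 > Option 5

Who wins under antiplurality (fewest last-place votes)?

Option 1

Last-place votes: Option 1 0, Option 2 18, Option 3 11, Option 4 10, Option 5 26, Option 6 9.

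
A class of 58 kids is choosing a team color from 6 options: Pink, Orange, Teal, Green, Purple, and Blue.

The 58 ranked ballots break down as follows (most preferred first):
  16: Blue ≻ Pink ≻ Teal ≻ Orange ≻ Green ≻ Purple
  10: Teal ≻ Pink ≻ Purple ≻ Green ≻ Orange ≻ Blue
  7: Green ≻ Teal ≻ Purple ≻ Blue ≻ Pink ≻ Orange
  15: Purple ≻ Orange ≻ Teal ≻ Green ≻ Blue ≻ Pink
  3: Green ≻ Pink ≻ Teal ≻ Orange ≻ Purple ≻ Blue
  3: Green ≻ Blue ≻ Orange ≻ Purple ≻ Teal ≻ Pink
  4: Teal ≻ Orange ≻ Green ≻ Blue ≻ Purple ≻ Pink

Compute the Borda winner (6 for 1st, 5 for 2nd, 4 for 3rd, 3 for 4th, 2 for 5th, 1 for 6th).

Pink: 16×5 + 10×5 + 7×2 + 15×1 + 3×5 + 3×1 + 4×1 = 181
Orange: 16×3 + 10×2 + 7×1 + 15×5 + 3×3 + 3×4 + 4×5 = 191
Teal: 16×4 + 10×6 + 7×5 + 15×4 + 3×4 + 3×2 + 4×6 = 261
Green: 16×2 + 10×3 + 7×6 + 15×3 + 3×6 + 3×6 + 4×4 = 201
Purple: 16×1 + 10×4 + 7×4 + 15×6 + 3×2 + 3×3 + 4×2 = 197
Blue: 16×6 + 10×1 + 7×3 + 15×2 + 3×1 + 3×5 + 4×3 = 187

Teal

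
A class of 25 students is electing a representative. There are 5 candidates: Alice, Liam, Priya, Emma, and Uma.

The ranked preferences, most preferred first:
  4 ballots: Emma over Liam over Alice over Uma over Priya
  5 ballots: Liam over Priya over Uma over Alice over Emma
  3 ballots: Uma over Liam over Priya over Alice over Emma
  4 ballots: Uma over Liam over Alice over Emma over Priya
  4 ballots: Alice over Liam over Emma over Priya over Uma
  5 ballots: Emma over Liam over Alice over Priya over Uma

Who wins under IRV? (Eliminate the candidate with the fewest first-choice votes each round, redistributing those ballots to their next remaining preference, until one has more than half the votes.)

Liam

Round 1: Alice 4, Liam 5, Priya 0, Emma 9, Uma 7. Priya eliminated.
Round 2: Alice 4, Liam 5, Emma 9, Uma 7. Alice eliminated.
Round 3: Liam 9, Emma 9, Uma 7. Uma eliminated.
Round 4: Liam 16, Emma 9. Liam has a majority (≥13).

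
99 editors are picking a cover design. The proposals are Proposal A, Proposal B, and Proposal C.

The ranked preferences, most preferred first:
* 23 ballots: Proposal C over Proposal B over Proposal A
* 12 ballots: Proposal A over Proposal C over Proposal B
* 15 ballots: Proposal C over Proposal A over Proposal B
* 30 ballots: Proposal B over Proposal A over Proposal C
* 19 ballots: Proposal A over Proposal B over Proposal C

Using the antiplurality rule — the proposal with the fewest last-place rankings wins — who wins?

Proposal A

Last-place votes: Proposal A 23, Proposal B 27, Proposal C 49.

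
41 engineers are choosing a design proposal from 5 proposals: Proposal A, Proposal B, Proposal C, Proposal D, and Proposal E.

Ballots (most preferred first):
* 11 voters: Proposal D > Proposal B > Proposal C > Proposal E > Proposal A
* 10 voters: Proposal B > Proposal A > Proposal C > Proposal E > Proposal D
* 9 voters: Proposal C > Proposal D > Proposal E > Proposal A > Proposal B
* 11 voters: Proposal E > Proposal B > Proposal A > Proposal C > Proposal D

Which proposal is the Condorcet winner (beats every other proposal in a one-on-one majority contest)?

Proposal B vs Proposal A: 32–9
Proposal B vs Proposal C: 32–9
Proposal B vs Proposal D: 21–20
Proposal B vs Proposal E: 21–20
Proposal B beats every other proposal.

Proposal B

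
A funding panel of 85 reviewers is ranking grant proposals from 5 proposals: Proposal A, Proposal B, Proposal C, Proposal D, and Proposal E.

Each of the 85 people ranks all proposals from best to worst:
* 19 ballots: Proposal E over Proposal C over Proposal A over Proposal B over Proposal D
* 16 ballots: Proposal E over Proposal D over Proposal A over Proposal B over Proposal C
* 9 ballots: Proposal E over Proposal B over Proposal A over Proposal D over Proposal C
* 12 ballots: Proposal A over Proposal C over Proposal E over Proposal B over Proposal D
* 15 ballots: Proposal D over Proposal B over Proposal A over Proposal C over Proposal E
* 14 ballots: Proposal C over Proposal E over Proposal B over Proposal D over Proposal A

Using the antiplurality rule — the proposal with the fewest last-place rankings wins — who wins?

Proposal B

Last-place votes: Proposal A 14, Proposal B 0, Proposal C 25, Proposal D 31, Proposal E 15.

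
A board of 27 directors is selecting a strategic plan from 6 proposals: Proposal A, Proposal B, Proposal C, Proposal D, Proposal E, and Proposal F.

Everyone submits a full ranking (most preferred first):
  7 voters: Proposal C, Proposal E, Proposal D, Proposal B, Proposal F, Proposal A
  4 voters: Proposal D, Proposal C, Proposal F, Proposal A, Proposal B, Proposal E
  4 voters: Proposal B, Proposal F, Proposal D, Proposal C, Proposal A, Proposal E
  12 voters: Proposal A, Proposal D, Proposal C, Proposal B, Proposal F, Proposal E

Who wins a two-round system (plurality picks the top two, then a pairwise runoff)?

Proposal C

Round 1 first-place votes: Proposal A 12, Proposal B 4, Proposal C 7, Proposal D 4, Proposal E 0, Proposal F 0. Proposal A and Proposal C advance.
Runoff: Proposal A is ranked above Proposal C on 12 ballots, Proposal C above Proposal A on 15.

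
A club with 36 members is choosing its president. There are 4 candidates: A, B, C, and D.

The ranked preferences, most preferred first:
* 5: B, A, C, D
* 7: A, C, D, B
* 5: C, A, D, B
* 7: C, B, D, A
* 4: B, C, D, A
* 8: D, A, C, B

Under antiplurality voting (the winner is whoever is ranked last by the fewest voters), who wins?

Last-place votes: A 11, B 20, C 0, D 5.

C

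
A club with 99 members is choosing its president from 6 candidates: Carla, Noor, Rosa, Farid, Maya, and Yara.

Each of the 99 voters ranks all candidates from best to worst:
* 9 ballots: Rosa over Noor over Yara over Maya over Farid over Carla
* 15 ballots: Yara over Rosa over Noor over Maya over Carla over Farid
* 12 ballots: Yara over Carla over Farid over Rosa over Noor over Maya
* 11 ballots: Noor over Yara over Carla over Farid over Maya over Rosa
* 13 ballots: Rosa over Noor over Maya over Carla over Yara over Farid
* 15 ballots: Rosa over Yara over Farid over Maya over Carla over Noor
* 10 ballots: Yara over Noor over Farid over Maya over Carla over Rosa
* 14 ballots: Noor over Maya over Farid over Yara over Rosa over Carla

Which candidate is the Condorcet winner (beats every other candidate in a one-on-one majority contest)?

Yara

Yara vs Carla: 86–13
Yara vs Noor: 52–47
Yara vs Rosa: 62–37
Yara vs Farid: 85–14
Yara vs Maya: 72–27
Yara beats every other candidate.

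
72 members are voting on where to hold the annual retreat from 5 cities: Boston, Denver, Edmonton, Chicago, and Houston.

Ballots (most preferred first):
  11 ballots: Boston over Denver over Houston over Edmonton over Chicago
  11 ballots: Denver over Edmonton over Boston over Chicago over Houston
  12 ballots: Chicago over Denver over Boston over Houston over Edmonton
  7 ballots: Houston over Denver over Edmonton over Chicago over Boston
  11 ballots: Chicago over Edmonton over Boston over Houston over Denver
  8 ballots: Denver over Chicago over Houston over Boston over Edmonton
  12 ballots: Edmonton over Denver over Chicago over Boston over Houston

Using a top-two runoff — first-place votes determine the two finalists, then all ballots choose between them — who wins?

Denver

Round 1 first-place votes: Boston 11, Denver 19, Edmonton 12, Chicago 23, Houston 7. Chicago and Denver advance.
Runoff: Chicago is ranked above Denver on 23 ballots, Denver above Chicago on 49.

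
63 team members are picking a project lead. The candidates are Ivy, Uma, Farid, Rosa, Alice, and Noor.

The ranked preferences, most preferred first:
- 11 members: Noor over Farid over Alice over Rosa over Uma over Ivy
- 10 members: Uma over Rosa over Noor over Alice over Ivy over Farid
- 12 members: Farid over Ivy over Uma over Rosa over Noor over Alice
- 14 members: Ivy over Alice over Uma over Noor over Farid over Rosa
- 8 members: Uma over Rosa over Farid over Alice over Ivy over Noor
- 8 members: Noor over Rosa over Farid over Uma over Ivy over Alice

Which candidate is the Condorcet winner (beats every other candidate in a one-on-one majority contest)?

Uma

Uma vs Ivy: 37–26
Uma vs Farid: 32–31
Uma vs Rosa: 44–19
Uma vs Alice: 38–25
Uma vs Noor: 44–19
Uma beats every other candidate.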